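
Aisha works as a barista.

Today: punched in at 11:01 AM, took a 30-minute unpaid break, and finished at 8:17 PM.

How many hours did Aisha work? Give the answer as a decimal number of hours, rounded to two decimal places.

Today: 11:01 AM–8:17 PM = 9 h 16 min; less 30 min break → 8 h 46 min

8.77 hours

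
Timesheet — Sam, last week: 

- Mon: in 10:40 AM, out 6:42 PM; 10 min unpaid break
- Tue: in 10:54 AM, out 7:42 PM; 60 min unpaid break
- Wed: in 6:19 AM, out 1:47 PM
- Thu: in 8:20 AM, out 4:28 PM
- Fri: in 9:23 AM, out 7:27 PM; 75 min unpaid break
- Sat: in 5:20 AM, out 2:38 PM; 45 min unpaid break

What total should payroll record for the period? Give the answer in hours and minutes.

48 h 38 min

Mon: 10:40 AM–6:42 PM = 8 h 2 min; less 10 min break → 7 h 52 min
Tue: 10:54 AM–7:42 PM = 8 h 48 min; less 60 min break → 7 h 48 min
Wed: 6:19 AM–1:47 PM = 7 h 28 min
Thu: 8:20 AM–4:28 PM = 8 h 8 min
Fri: 9:23 AM–7:27 PM = 10 h 4 min; less 75 min break → 8 h 49 min
Sat: 5:20 AM–2:38 PM = 9 h 18 min; less 45 min break → 8 h 33 min
Total: 7 h 52 min + 7 h 48 min + 7 h 28 min + 8 h 8 min + 8 h 49 min + 8 h 33 min = 48 h 38 min.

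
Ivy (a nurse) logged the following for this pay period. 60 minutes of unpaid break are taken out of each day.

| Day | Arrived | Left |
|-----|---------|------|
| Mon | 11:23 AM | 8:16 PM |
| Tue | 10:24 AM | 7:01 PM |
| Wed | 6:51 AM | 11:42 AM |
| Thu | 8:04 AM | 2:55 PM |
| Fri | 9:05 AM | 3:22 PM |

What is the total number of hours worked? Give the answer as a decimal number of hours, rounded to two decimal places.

30.48 hours

Mon: 11:23 AM–8:16 PM = 8 h 53 min; less 60 min break → 7 h 53 min
Tue: 10:24 AM–7:01 PM = 8 h 37 min; less 60 min break → 7 h 37 min
Wed: 6:51 AM–11:42 AM = 4 h 51 min; less 60 min break → 3 h 51 min
Thu: 8:04 AM–2:55 PM = 6 h 51 min; less 60 min break → 5 h 51 min
Fri: 9:05 AM–3:22 PM = 6 h 17 min; less 60 min break → 5 h 17 min
Total: 7 h 53 min + 7 h 37 min + 3 h 51 min + 5 h 51 min + 5 h 17 min = 30 h 29 min.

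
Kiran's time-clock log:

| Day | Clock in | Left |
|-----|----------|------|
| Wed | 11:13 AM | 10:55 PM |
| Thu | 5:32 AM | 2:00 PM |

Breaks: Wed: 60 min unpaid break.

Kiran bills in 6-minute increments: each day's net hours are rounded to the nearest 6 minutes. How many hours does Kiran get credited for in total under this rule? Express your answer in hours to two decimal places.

Wed: 11:13 AM–10:55 PM = 11 h 42 min − 60 min = 10 h 42 min → rounds to 10 h 42 min
Thu: 5:32 AM–2:00 PM = 8 h 28 min → rounds to 8 h 30 min
Total credited: 19 h 12 min.

19.20 hours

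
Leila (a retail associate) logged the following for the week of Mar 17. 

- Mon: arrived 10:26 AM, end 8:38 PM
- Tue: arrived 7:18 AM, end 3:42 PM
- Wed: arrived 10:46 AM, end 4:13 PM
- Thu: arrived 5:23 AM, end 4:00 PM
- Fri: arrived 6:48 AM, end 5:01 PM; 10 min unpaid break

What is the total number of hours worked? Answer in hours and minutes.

44 h 43 min

Mon: 10:26 AM–8:38 PM = 10 h 12 min
Tue: 7:18 AM–3:42 PM = 8 h 24 min
Wed: 10:46 AM–4:13 PM = 5 h 27 min
Thu: 5:23 AM–4:00 PM = 10 h 37 min
Fri: 6:48 AM–5:01 PM = 10 h 13 min; less 10 min break → 10 h 3 min
Total: 10 h 12 min + 8 h 24 min + 5 h 27 min + 10 h 37 min + 10 h 3 min = 44 h 43 min.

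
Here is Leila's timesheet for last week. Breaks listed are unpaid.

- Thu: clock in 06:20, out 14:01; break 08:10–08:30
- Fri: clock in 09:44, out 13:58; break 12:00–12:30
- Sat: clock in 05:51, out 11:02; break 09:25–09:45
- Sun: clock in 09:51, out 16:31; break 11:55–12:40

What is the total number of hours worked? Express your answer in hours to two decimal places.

21.85 hours

Thu: 06:20–14:01 = 7 h 41 min; less 20 min break → 7 h 21 min
Fri: 09:44–13:58 = 4 h 14 min; less 30 min break → 3 h 44 min
Sat: 05:51–11:02 = 5 h 11 min; less 20 min break → 4 h 51 min
Sun: 09:51–16:31 = 6 h 40 min; less 45 min break → 5 h 55 min
Total: 7 h 21 min + 3 h 44 min + 4 h 51 min + 5 h 55 min = 21 h 51 min.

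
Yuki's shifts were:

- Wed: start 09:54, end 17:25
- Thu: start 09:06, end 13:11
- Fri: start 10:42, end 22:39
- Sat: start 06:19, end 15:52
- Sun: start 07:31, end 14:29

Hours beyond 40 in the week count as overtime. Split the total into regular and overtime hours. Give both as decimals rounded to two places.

Wed: 09:54–17:25 = 7 h 31 min
Thu: 09:06–13:11 = 4 h 5 min
Fri: 10:42–22:39 = 11 h 57 min
Sat: 06:19–15:52 = 9 h 33 min
Sun: 07:31–14:29 = 6 h 58 min
Total worked: 40 h 4 min = 40.07 h.
Threshold 40 h → overtime 0 h 4 min, regular 40 h 0 min.

Regular 40.00 hours, overtime 0.07 hours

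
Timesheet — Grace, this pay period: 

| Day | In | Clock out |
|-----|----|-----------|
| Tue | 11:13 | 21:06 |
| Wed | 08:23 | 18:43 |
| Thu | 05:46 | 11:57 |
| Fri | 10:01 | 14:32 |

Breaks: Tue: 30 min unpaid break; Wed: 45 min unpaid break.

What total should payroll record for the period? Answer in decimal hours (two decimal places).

29.67 hours

Tue: 11:13–21:06 = 9 h 53 min; less 30 min break → 9 h 23 min
Wed: 08:23–18:43 = 10 h 20 min; less 45 min break → 9 h 35 min
Thu: 05:46–11:57 = 6 h 11 min
Fri: 10:01–14:32 = 4 h 31 min
Total: 9 h 23 min + 9 h 35 min + 6 h 11 min + 4 h 31 min = 29 h 40 min.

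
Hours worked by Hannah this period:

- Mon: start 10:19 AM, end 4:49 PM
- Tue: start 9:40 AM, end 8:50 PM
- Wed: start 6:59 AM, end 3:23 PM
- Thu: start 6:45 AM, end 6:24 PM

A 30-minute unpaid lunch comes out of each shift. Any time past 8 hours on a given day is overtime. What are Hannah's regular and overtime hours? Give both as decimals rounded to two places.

Mon: 10:19 AM–4:49 PM = 6 h 30 min; less 30 min break → 6 h 0 min
Tue: 9:40 AM–8:50 PM = 11 h 10 min; less 30 min break → 10 h 40 min
Wed: 6:59 AM–3:23 PM = 8 h 24 min; less 30 min break → 7 h 54 min
Thu: 6:45 AM–6:24 PM = 11 h 39 min; less 30 min break → 11 h 9 min
Mon reg 6 h 0 min / OT 0 h 0 min; Tue reg 8 h 0 min / OT 2 h 40 min; Wed reg 7 h 54 min / OT 0 h 0 min; Thu reg 8 h 0 min / OT 3 h 9 min.
Totals: regular 29 h 54 min, overtime 5 h 49 min.

Regular 29.90 hours, overtime 5.82 hours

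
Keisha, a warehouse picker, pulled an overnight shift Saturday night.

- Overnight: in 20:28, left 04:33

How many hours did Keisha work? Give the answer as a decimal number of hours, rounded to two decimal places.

Overnight: 20:28 → midnight = 3 h 32 min; midnight → 04:33 = 4 h 33 min; span 8 h 5 min

8.08 hours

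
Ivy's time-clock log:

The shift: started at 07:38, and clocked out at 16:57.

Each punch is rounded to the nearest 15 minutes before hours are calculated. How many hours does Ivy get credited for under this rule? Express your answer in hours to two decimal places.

9.25 hours

The shift: in 07:38→07:45, out 16:57→17:00; 9 h 15 min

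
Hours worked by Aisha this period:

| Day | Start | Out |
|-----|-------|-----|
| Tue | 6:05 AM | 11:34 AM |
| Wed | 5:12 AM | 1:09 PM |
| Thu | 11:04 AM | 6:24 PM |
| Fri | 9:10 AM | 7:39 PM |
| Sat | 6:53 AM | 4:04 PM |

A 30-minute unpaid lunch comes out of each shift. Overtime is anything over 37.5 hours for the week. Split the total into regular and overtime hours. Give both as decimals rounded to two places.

Regular 37.50 hours, overtime 0.43 hours

Tue: 6:05 AM–11:34 AM = 5 h 29 min; less 30 min break → 4 h 59 min
Wed: 5:12 AM–1:09 PM = 7 h 57 min; less 30 min break → 7 h 27 min
Thu: 11:04 AM–6:24 PM = 7 h 20 min; less 30 min break → 6 h 50 min
Fri: 9:10 AM–7:39 PM = 10 h 29 min; less 30 min break → 9 h 59 min
Sat: 6:53 AM–4:04 PM = 9 h 11 min; less 30 min break → 8 h 41 min
Total worked: 37 h 56 min = 37.93 h.
Threshold 37.5 h → overtime 0 h 26 min, regular 37 h 30 min.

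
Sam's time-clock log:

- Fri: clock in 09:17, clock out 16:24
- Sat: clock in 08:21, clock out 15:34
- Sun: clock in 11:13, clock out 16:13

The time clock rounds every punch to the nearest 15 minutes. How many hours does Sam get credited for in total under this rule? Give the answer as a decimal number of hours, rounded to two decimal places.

Fri: in 09:17→09:15, out 16:24→16:30; 7 h 15 min
Sat: in 08:21→08:15, out 15:34→15:30; 7 h 15 min
Sun: in 11:13→11:15, out 16:13→16:15; 5 h 0 min
Total credited: 19 h 30 min.

19.50 hours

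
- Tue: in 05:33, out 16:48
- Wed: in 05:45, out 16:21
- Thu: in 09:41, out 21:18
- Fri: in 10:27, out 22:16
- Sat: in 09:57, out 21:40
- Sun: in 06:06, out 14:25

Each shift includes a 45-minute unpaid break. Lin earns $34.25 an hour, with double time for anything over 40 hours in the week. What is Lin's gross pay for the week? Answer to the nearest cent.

$2795.94

Tue: 05:33–16:48 = 11 h 15 min; less 45 min break → 10 h 30 min
Wed: 05:45–16:21 = 10 h 36 min; less 45 min break → 9 h 51 min
Thu: 09:41–21:18 = 11 h 37 min; less 45 min break → 10 h 52 min
Fri: 10:27–22:16 = 11 h 49 min; less 45 min break → 11 h 4 min
Sat: 09:57–21:40 = 11 h 43 min; less 45 min break → 10 h 58 min
Sun: 06:06–14:25 = 8 h 19 min; less 45 min break → 7 h 34 min
Total worked: 60 h 49 min = 3649 min.
Regular 40 h 0 min = 2400 min at $34.25/h; overtime 20 h 49 min = 1249 min at $68.50/h.
Pay = (2400 × $34.25 + 1249 × $68.50) ÷ 60 = $2795.94.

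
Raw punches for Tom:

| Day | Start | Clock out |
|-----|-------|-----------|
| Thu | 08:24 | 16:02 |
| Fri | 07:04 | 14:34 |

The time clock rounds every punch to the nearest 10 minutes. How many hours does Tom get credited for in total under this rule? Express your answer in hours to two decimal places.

Thu: in 08:24→08:20, out 16:02→16:00; 7 h 40 min
Fri: in 07:04→07:00, out 14:34→14:30; 7 h 30 min
Total credited: 15 h 10 min.

15.17 hours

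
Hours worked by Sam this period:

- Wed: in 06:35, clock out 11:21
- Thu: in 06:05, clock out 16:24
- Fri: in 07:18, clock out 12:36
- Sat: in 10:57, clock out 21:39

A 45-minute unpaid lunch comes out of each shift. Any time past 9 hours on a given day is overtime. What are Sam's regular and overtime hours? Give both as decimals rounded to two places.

Regular 26.57 hours, overtime 1.52 hours

Wed: 06:35–11:21 = 4 h 46 min; less 45 min break → 4 h 1 min
Thu: 06:05–16:24 = 10 h 19 min; less 45 min break → 9 h 34 min
Fri: 07:18–12:36 = 5 h 18 min; less 45 min break → 4 h 33 min
Sat: 10:57–21:39 = 10 h 42 min; less 45 min break → 9 h 57 min
Wed reg 4 h 1 min / OT 0 h 0 min; Thu reg 9 h 0 min / OT 0 h 34 min; Fri reg 4 h 33 min / OT 0 h 0 min; Sat reg 9 h 0 min / OT 0 h 57 min.
Totals: regular 26 h 34 min, overtime 1 h 31 min.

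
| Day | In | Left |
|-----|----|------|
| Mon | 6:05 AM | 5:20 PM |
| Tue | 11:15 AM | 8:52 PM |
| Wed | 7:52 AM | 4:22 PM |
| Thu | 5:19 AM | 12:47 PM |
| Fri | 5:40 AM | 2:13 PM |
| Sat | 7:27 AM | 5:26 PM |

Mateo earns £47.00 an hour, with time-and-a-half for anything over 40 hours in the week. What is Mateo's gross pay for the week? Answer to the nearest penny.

Mon: 6:05 AM–5:20 PM = 11 h 15 min
Tue: 11:15 AM–8:52 PM = 9 h 37 min
Wed: 7:52 AM–4:22 PM = 8 h 30 min
Thu: 5:19 AM–12:47 PM = 7 h 28 min
Fri: 5:40 AM–2:13 PM = 8 h 33 min
Sat: 7:27 AM–5:26 PM = 9 h 59 min
Total worked: 55 h 22 min = 3322 min.
Regular 40 h 0 min = 2400 min at £47.00/h; overtime 15 h 22 min = 922 min at £70.50/h.
Pay = (2400 × £47.00 + 922 × £70.50) ÷ 60 = £2963.35.

£2963.35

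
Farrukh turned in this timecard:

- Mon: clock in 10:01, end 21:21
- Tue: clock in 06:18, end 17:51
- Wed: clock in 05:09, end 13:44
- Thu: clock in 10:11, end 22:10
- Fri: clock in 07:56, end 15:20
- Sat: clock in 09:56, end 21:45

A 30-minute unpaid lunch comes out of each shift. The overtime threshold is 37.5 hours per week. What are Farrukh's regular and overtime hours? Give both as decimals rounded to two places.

Regular 37.50 hours, overtime 22.17 hours

Mon: 10:01–21:21 = 11 h 20 min; less 30 min break → 10 h 50 min
Tue: 06:18–17:51 = 11 h 33 min; less 30 min break → 11 h 3 min
Wed: 05:09–13:44 = 8 h 35 min; less 30 min break → 8 h 5 min
Thu: 10:11–22:10 = 11 h 59 min; less 30 min break → 11 h 29 min
Fri: 07:56–15:20 = 7 h 24 min; less 30 min break → 6 h 54 min
Sat: 09:56–21:45 = 11 h 49 min; less 30 min break → 11 h 19 min
Total worked: 59 h 40 min = 59.67 h.
Threshold 37.5 h → overtime 22 h 10 min, regular 37 h 30 min.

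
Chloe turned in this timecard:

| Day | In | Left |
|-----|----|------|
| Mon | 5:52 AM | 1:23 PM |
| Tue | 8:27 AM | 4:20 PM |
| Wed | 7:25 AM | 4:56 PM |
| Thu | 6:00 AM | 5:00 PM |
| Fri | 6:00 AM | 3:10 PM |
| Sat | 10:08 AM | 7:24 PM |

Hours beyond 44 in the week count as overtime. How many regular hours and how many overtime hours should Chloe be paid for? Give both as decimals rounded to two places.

Regular 44.00 hours, overtime 10.35 hours

Mon: 5:52 AM–1:23 PM = 7 h 31 min
Tue: 8:27 AM–4:20 PM = 7 h 53 min
Wed: 7:25 AM–4:56 PM = 9 h 31 min
Thu: 6:00 AM–5:00 PM = 11 h 0 min
Fri: 6:00 AM–3:10 PM = 9 h 10 min
Sat: 10:08 AM–7:24 PM = 9 h 16 min
Total worked: 54 h 21 min = 54.35 h.
Threshold 44 h → overtime 10 h 21 min, regular 44 h 0 min.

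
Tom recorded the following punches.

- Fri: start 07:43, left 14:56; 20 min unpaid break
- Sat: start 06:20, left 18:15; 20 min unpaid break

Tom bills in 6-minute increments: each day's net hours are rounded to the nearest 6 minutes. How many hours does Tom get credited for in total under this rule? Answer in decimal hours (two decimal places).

18.50 hours

Fri: 07:43–14:56 = 7 h 13 min − 20 min = 6 h 53 min → rounds to 6 h 54 min
Sat: 06:20–18:15 = 11 h 55 min − 20 min = 11 h 35 min → rounds to 11 h 36 min
Total credited: 18 h 30 min.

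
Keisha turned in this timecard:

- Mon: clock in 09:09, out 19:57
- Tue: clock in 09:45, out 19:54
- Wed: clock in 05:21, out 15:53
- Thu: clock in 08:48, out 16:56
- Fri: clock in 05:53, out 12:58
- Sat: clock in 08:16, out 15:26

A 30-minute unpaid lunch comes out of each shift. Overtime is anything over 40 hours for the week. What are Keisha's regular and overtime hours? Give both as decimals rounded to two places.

Mon: 09:09–19:57 = 10 h 48 min; less 30 min break → 10 h 18 min
Tue: 09:45–19:54 = 10 h 9 min; less 30 min break → 9 h 39 min
Wed: 05:21–15:53 = 10 h 32 min; less 30 min break → 10 h 2 min
Thu: 08:48–16:56 = 8 h 8 min; less 30 min break → 7 h 38 min
Fri: 05:53–12:58 = 7 h 5 min; less 30 min break → 6 h 35 min
Sat: 08:16–15:26 = 7 h 10 min; less 30 min break → 6 h 40 min
Total worked: 50 h 52 min = 50.87 h.
Threshold 40 h → overtime 10 h 52 min, regular 40 h 0 min.

Regular 40.00 hours, overtime 10.87 hours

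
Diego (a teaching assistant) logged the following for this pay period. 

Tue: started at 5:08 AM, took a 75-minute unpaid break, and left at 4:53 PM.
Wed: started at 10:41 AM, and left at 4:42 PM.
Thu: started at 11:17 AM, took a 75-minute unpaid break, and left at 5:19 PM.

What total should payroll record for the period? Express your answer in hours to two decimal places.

21.30 hours

Tue: 5:08 AM–4:53 PM = 11 h 45 min; less 75 min break → 10 h 30 min
Wed: 10:41 AM–4:42 PM = 6 h 1 min
Thu: 11:17 AM–5:19 PM = 6 h 2 min; less 75 min break → 4 h 47 min
Total: 10 h 30 min + 6 h 1 min + 4 h 47 min = 21 h 18 min.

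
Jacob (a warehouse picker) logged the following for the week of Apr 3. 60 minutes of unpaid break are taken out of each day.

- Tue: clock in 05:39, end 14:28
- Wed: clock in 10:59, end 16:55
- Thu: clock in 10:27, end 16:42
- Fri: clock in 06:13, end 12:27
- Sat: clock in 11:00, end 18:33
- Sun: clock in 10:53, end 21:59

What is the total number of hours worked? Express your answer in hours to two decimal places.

39.88 hours

Tue: 05:39–14:28 = 8 h 49 min; less 60 min break → 7 h 49 min
Wed: 10:59–16:55 = 5 h 56 min; less 60 min break → 4 h 56 min
Thu: 10:27–16:42 = 6 h 15 min; less 60 min break → 5 h 15 min
Fri: 06:13–12:27 = 6 h 14 min; less 60 min break → 5 h 14 min
Sat: 11:00–18:33 = 7 h 33 min; less 60 min break → 6 h 33 min
Sun: 10:53–21:59 = 11 h 6 min; less 60 min break → 10 h 6 min
Total: 7 h 49 min + 4 h 56 min + 5 h 15 min + 5 h 14 min + 6 h 33 min + 10 h 6 min = 39 h 53 min.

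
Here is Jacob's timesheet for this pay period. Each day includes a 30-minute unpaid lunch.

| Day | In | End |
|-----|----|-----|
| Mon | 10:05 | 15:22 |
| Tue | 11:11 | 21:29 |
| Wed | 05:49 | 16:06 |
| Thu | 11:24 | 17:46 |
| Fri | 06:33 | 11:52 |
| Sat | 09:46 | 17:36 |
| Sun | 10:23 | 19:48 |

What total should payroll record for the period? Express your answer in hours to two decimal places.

Mon: 10:05–15:22 = 5 h 17 min; less 30 min break → 4 h 47 min
Tue: 11:11–21:29 = 10 h 18 min; less 30 min break → 9 h 48 min
Wed: 05:49–16:06 = 10 h 17 min; less 30 min break → 9 h 47 min
Thu: 11:24–17:46 = 6 h 22 min; less 30 min break → 5 h 52 min
Fri: 06:33–11:52 = 5 h 19 min; less 30 min break → 4 h 49 min
Sat: 09:46–17:36 = 7 h 50 min; less 30 min break → 7 h 20 min
Sun: 10:23–19:48 = 9 h 25 min; less 30 min break → 8 h 55 min
Total: 4 h 47 min + 9 h 48 min + 9 h 47 min + 5 h 52 min + 4 h 49 min + 7 h 20 min + 8 h 55 min = 51 h 18 min.

51.30 hours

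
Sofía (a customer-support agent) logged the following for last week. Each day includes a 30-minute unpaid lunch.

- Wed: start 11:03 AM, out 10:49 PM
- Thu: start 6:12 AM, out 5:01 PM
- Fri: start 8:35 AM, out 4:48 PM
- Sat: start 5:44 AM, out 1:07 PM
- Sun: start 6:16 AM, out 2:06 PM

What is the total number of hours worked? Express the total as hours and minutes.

Wed: 11:03 AM–10:49 PM = 11 h 46 min; less 30 min break → 11 h 16 min
Thu: 6:12 AM–5:01 PM = 10 h 49 min; less 30 min break → 10 h 19 min
Fri: 8:35 AM–4:48 PM = 8 h 13 min; less 30 min break → 7 h 43 min
Sat: 5:44 AM–1:07 PM = 7 h 23 min; less 30 min break → 6 h 53 min
Sun: 6:16 AM–2:06 PM = 7 h 50 min; less 30 min break → 7 h 20 min
Total: 11 h 16 min + 10 h 19 min + 7 h 43 min + 6 h 53 min + 7 h 20 min = 43 h 31 min.

43 h 31 min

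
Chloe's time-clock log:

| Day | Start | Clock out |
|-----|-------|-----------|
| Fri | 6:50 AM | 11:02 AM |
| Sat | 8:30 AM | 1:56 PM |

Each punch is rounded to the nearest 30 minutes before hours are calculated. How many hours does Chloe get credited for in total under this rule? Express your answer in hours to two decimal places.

9.50 hours

Fri: in 6:50 AM→7:00 AM, out 11:02 AM→11:00 AM; 4 h 0 min
Sat: in 8:30 AM→8:30 AM, out 1:56 PM→2:00 PM; 5 h 30 min
Total credited: 9 h 30 min.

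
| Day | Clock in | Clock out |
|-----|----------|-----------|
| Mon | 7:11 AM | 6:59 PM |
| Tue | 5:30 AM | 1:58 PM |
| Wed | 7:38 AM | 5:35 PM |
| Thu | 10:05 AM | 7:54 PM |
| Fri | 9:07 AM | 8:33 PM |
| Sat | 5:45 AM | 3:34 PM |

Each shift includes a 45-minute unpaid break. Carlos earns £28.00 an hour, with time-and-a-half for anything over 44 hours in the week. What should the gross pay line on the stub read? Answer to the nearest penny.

£1768.90

Mon: 7:11 AM–6:59 PM = 11 h 48 min; less 45 min break → 11 h 3 min
Tue: 5:30 AM–1:58 PM = 8 h 28 min; less 45 min break → 7 h 43 min
Wed: 7:38 AM–5:35 PM = 9 h 57 min; less 45 min break → 9 h 12 min
Thu: 10:05 AM–7:54 PM = 9 h 49 min; less 45 min break → 9 h 4 min
Fri: 9:07 AM–8:33 PM = 11 h 26 min; less 45 min break → 10 h 41 min
Sat: 5:45 AM–3:34 PM = 9 h 49 min; less 45 min break → 9 h 4 min
Total worked: 56 h 47 min = 3407 min.
Regular 44 h 0 min = 2640 min at £28.00/h; overtime 12 h 47 min = 767 min at £42.00/h.
Pay = (2640 × £28.00 + 767 × £42.00) ÷ 60 = £1768.90.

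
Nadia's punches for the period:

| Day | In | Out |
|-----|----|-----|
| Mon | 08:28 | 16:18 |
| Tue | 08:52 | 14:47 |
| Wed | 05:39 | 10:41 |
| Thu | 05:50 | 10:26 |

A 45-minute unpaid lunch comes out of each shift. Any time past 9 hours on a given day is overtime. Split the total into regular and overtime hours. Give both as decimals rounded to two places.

Regular 20.38 hours, overtime 0.00 hours

Mon: 08:28–16:18 = 7 h 50 min; less 45 min break → 7 h 5 min
Tue: 08:52–14:47 = 5 h 55 min; less 45 min break → 5 h 10 min
Wed: 05:39–10:41 = 5 h 2 min; less 45 min break → 4 h 17 min
Thu: 05:50–10:26 = 4 h 36 min; less 45 min break → 3 h 51 min
Mon reg 7 h 5 min / OT 0 h 0 min; Tue reg 5 h 10 min / OT 0 h 0 min; Wed reg 4 h 17 min / OT 0 h 0 min; Thu reg 3 h 51 min / OT 0 h 0 min.
Totals: regular 20 h 23 min, overtime 0 h 0 min.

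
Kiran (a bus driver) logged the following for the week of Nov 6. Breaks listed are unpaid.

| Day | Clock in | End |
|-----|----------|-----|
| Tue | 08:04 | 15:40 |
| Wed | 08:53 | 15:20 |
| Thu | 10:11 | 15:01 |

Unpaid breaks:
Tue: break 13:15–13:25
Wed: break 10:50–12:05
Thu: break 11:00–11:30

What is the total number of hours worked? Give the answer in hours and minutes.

16 h 58 min

Tue: 08:04–15:40 = 7 h 36 min; less 10 min break → 7 h 26 min
Wed: 08:53–15:20 = 6 h 27 min; less 75 min break → 5 h 12 min
Thu: 10:11–15:01 = 4 h 50 min; less 30 min break → 4 h 20 min
Total: 7 h 26 min + 5 h 12 min + 4 h 20 min = 16 h 58 min.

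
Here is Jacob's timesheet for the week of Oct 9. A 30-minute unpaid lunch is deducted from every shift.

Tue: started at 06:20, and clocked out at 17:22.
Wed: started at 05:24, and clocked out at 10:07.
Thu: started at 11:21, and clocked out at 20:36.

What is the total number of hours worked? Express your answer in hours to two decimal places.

Tue: 06:20–17:22 = 11 h 2 min; less 30 min break → 10 h 32 min
Wed: 05:24–10:07 = 4 h 43 min; less 30 min break → 4 h 13 min
Thu: 11:21–20:36 = 9 h 15 min; less 30 min break → 8 h 45 min
Total: 10 h 32 min + 4 h 13 min + 8 h 45 min = 23 h 30 min.

23.50 hours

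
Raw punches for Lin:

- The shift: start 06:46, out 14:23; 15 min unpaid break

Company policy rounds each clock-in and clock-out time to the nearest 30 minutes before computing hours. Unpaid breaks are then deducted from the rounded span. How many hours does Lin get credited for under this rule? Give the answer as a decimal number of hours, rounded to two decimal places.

7.25 hours

The shift: in 06:46→07:00, out 14:23→14:30; 7 h 30 min − 15 min = 7 h 15 min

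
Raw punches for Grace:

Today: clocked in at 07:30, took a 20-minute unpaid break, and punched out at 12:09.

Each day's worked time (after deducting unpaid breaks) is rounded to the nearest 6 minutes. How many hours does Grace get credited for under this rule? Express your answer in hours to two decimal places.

4.30 hours

Today: 07:30–12:09 = 4 h 39 min − 20 min = 4 h 19 min → rounds to 4 h 18 min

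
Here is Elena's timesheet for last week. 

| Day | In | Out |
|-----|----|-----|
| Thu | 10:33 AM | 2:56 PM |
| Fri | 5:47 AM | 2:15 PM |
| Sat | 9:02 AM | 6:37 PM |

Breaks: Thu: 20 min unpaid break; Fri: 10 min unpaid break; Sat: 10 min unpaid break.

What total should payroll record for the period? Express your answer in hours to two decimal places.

21.77 hours

Thu: 10:33 AM–2:56 PM = 4 h 23 min; less 20 min break → 4 h 3 min
Fri: 5:47 AM–2:15 PM = 8 h 28 min; less 10 min break → 8 h 18 min
Sat: 9:02 AM–6:37 PM = 9 h 35 min; less 10 min break → 9 h 25 min
Total: 4 h 3 min + 8 h 18 min + 9 h 25 min = 21 h 46 min.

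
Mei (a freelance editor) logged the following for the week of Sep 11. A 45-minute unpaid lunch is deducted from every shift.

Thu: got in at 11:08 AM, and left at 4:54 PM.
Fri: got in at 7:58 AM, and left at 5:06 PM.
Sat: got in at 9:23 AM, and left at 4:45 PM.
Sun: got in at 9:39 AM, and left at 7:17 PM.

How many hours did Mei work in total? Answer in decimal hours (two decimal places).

Thu: 11:08 AM–4:54 PM = 5 h 46 min; less 45 min break → 5 h 1 min
Fri: 7:58 AM–5:06 PM = 9 h 8 min; less 45 min break → 8 h 23 min
Sat: 9:23 AM–4:45 PM = 7 h 22 min; less 45 min break → 6 h 37 min
Sun: 9:39 AM–7:17 PM = 9 h 38 min; less 45 min break → 8 h 53 min
Total: 5 h 1 min + 8 h 23 min + 6 h 37 min + 8 h 53 min = 28 h 54 min.

28.90 hours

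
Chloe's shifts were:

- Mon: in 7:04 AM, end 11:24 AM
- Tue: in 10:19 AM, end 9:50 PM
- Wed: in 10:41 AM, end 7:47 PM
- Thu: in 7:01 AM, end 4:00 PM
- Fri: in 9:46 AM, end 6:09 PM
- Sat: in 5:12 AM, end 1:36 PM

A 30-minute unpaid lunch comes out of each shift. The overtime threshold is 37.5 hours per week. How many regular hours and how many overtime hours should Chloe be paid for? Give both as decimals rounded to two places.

Regular 37.50 hours, overtime 10.22 hours

Mon: 7:04 AM–11:24 AM = 4 h 20 min; less 30 min break → 3 h 50 min
Tue: 10:19 AM–9:50 PM = 11 h 31 min; less 30 min break → 11 h 1 min
Wed: 10:41 AM–7:47 PM = 9 h 6 min; less 30 min break → 8 h 36 min
Thu: 7:01 AM–4:00 PM = 8 h 59 min; less 30 min break → 8 h 29 min
Fri: 9:46 AM–6:09 PM = 8 h 23 min; less 30 min break → 7 h 53 min
Sat: 5:12 AM–1:36 PM = 8 h 24 min; less 30 min break → 7 h 54 min
Total worked: 47 h 43 min = 47.72 h.
Threshold 37.5 h → overtime 10 h 13 min, regular 37 h 30 min.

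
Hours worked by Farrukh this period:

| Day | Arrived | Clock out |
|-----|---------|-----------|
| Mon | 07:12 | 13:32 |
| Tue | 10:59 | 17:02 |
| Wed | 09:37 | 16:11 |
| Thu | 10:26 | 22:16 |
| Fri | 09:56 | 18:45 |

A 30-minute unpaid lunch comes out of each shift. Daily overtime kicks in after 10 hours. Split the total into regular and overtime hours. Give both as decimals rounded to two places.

Regular 35.77 hours, overtime 1.33 hours

Mon: 07:12–13:32 = 6 h 20 min; less 30 min break → 5 h 50 min
Tue: 10:59–17:02 = 6 h 3 min; less 30 min break → 5 h 33 min
Wed: 09:37–16:11 = 6 h 34 min; less 30 min break → 6 h 4 min
Thu: 10:26–22:16 = 11 h 50 min; less 30 min break → 11 h 20 min
Fri: 09:56–18:45 = 8 h 49 min; less 30 min break → 8 h 19 min
Mon reg 5 h 50 min / OT 0 h 0 min; Tue reg 5 h 33 min / OT 0 h 0 min; Wed reg 6 h 4 min / OT 0 h 0 min; Thu reg 10 h 0 min / OT 1 h 20 min; Fri reg 8 h 19 min / OT 0 h 0 min.
Totals: regular 35 h 46 min, overtime 1 h 20 min.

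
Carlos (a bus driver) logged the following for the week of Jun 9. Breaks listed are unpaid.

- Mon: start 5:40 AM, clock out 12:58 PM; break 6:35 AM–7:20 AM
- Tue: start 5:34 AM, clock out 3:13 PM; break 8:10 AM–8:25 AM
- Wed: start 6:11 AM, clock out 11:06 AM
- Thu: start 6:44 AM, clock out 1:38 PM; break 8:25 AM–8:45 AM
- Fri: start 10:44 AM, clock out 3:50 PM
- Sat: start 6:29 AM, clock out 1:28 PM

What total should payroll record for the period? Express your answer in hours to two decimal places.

Mon: 5:40 AM–12:58 PM = 7 h 18 min; less 45 min break → 6 h 33 min
Tue: 5:34 AM–3:13 PM = 9 h 39 min; less 15 min break → 9 h 24 min
Wed: 6:11 AM–11:06 AM = 4 h 55 min
Thu: 6:44 AM–1:38 PM = 6 h 54 min; less 20 min break → 6 h 34 min
Fri: 10:44 AM–3:50 PM = 5 h 6 min
Sat: 6:29 AM–1:28 PM = 6 h 59 min
Total: 6 h 33 min + 9 h 24 min + 4 h 55 min + 6 h 34 min + 5 h 6 min + 6 h 59 min = 39 h 31 min.

39.52 hours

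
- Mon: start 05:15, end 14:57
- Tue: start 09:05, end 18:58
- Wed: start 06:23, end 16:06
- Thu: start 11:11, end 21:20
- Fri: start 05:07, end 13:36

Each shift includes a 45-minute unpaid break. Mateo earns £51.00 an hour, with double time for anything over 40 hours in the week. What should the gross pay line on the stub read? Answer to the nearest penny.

Mon: 05:15–14:57 = 9 h 42 min; less 45 min break → 8 h 57 min
Tue: 09:05–18:58 = 9 h 53 min; less 45 min break → 9 h 8 min
Wed: 06:23–16:06 = 9 h 43 min; less 45 min break → 8 h 58 min
Thu: 11:11–21:20 = 10 h 9 min; less 45 min break → 9 h 24 min
Fri: 05:07–13:36 = 8 h 29 min; less 45 min break → 7 h 44 min
Total worked: 44 h 11 min = 2651 min.
Regular 40 h 0 min = 2400 min at £51.00/h; overtime 4 h 11 min = 251 min at £102.00/h.
Pay = (2400 × £51.00 + 251 × £102.00) ÷ 60 = £2466.70.

£2466.70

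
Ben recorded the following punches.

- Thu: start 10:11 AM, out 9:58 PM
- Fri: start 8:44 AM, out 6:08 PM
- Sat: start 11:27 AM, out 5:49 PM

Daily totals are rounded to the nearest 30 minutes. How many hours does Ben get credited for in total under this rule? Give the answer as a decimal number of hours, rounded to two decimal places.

28.00 hours

Thu: 10:11 AM–9:58 PM = 11 h 47 min → rounds to 12 h 0 min
Fri: 8:44 AM–6:08 PM = 9 h 24 min → rounds to 9 h 30 min
Sat: 11:27 AM–5:49 PM = 6 h 22 min → rounds to 6 h 30 min
Total credited: 28 h 0 min.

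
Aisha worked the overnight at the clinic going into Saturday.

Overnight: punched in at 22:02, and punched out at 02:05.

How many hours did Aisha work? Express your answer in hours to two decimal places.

Overnight: 22:02 → midnight = 1 h 58 min; midnight → 02:05 = 2 h 5 min; span 4 h 3 min

4.05 hours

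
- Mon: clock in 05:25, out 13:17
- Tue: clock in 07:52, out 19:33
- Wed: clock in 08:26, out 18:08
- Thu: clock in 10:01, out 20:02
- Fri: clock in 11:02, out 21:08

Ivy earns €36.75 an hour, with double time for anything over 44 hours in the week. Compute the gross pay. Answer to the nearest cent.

€2011.45

Mon: 05:25–13:17 = 7 h 52 min
Tue: 07:52–19:33 = 11 h 41 min
Wed: 08:26–18:08 = 9 h 42 min
Thu: 10:01–20:02 = 10 h 1 min
Fri: 11:02–21:08 = 10 h 6 min
Total worked: 49 h 22 min = 2962 min.
Regular 44 h 0 min = 2640 min at €36.75/h; overtime 5 h 22 min = 322 min at €73.50/h.
Pay = (2640 × €36.75 + 322 × €73.50) ÷ 60 = €2011.45.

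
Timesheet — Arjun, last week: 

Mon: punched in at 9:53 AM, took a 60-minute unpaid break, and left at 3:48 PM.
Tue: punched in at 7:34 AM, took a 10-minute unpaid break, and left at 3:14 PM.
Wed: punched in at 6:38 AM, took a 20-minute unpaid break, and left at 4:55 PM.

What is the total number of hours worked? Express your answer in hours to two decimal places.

Mon: 9:53 AM–3:48 PM = 5 h 55 min; less 60 min break → 4 h 55 min
Tue: 7:34 AM–3:14 PM = 7 h 40 min; less 10 min break → 7 h 30 min
Wed: 6:38 AM–4:55 PM = 10 h 17 min; less 20 min break → 9 h 57 min
Total: 4 h 55 min + 7 h 30 min + 9 h 57 min = 22 h 22 min.

22.37 hours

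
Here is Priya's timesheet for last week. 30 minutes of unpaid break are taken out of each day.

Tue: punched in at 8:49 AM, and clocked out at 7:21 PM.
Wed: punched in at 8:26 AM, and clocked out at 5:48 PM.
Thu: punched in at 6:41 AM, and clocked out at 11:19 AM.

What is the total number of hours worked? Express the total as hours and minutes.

23 h 2 min

Tue: 8:49 AM–7:21 PM = 10 h 32 min; less 30 min break → 10 h 2 min
Wed: 8:26 AM–5:48 PM = 9 h 22 min; less 30 min break → 8 h 52 min
Thu: 6:41 AM–11:19 AM = 4 h 38 min; less 30 min break → 4 h 8 min
Total: 10 h 2 min + 8 h 52 min + 4 h 8 min = 23 h 2 min.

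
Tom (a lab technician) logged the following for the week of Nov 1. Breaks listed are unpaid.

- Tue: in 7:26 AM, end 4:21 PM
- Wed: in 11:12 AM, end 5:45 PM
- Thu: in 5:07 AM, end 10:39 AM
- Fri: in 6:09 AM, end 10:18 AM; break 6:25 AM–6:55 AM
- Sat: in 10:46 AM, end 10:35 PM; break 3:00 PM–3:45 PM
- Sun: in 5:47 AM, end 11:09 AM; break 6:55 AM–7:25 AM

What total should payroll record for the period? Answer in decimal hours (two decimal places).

Tue: 7:26 AM–4:21 PM = 8 h 55 min
Wed: 11:12 AM–5:45 PM = 6 h 33 min
Thu: 5:07 AM–10:39 AM = 5 h 32 min
Fri: 6:09 AM–10:18 AM = 4 h 9 min; less 30 min break → 3 h 39 min
Sat: 10:46 AM–10:35 PM = 11 h 49 min; less 45 min break → 11 h 4 min
Sun: 5:47 AM–11:09 AM = 5 h 22 min; less 30 min break → 4 h 52 min
Total: 8 h 55 min + 6 h 33 min + 5 h 32 min + 3 h 39 min + 11 h 4 min + 4 h 52 min = 40 h 35 min.

40.58 hours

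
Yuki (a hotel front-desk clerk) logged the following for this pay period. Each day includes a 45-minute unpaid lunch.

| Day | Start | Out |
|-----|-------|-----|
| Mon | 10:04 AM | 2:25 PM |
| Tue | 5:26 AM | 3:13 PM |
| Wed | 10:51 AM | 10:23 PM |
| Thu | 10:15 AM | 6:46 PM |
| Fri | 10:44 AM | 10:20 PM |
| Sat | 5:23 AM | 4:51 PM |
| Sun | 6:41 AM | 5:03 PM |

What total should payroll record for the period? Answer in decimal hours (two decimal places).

Mon: 10:04 AM–2:25 PM = 4 h 21 min; less 45 min break → 3 h 36 min
Tue: 5:26 AM–3:13 PM = 9 h 47 min; less 45 min break → 9 h 2 min
Wed: 10:51 AM–10:23 PM = 11 h 32 min; less 45 min break → 10 h 47 min
Thu: 10:15 AM–6:46 PM = 8 h 31 min; less 45 min break → 7 h 46 min
Fri: 10:44 AM–10:20 PM = 11 h 36 min; less 45 min break → 10 h 51 min
Sat: 5:23 AM–4:51 PM = 11 h 28 min; less 45 min break → 10 h 43 min
Sun: 6:41 AM–5:03 PM = 10 h 22 min; less 45 min break → 9 h 37 min
Total: 3 h 36 min + 9 h 2 min + 10 h 47 min + 7 h 46 min + 10 h 51 min + 10 h 43 min + 9 h 37 min = 62 h 22 min.

62.37 hours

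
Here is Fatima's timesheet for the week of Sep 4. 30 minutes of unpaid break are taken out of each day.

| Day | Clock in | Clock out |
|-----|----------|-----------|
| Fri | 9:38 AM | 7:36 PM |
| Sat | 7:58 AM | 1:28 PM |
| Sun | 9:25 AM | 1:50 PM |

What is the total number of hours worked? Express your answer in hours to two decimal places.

Fri: 9:38 AM–7:36 PM = 9 h 58 min; less 30 min break → 9 h 28 min
Sat: 7:58 AM–1:28 PM = 5 h 30 min; less 30 min break → 5 h 0 min
Sun: 9:25 AM–1:50 PM = 4 h 25 min; less 30 min break → 3 h 55 min
Total: 9 h 28 min + 5 h 0 min + 3 h 55 min = 18 h 23 min.

18.38 hours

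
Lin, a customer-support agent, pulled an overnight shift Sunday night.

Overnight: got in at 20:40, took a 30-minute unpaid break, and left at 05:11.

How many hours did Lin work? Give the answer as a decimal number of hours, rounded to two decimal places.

8.02 hours

Overnight: 20:40 → midnight = 3 h 20 min; midnight → 05:11 = 5 h 11 min; span 8 h 31 min; less 30 min break → 8 h 1 min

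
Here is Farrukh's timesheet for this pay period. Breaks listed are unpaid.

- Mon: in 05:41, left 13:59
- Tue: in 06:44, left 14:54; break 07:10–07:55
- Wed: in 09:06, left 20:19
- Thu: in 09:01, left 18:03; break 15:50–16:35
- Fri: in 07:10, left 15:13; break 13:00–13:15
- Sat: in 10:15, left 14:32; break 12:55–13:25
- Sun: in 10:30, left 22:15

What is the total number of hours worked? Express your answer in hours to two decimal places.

58.55 hours

Mon: 05:41–13:59 = 8 h 18 min
Tue: 06:44–14:54 = 8 h 10 min; less 45 min break → 7 h 25 min
Wed: 09:06–20:19 = 11 h 13 min
Thu: 09:01–18:03 = 9 h 2 min; less 45 min break → 8 h 17 min
Fri: 07:10–15:13 = 8 h 3 min; less 15 min break → 7 h 48 min
Sat: 10:15–14:32 = 4 h 17 min; less 30 min break → 3 h 47 min
Sun: 10:30–22:15 = 11 h 45 min
Total: 8 h 18 min + 7 h 25 min + 11 h 13 min + 8 h 17 min + 7 h 48 min + 3 h 47 min + 11 h 45 min = 58 h 33 min.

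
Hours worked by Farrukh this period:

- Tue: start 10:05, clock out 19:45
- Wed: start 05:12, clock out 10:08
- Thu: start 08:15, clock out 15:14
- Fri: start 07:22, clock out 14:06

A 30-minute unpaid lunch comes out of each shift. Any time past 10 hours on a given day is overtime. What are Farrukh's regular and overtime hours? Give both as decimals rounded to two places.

Regular 26.32 hours, overtime 0.00 hours

Tue: 10:05–19:45 = 9 h 40 min; less 30 min break → 9 h 10 min
Wed: 05:12–10:08 = 4 h 56 min; less 30 min break → 4 h 26 min
Thu: 08:15–15:14 = 6 h 59 min; less 30 min break → 6 h 29 min
Fri: 07:22–14:06 = 6 h 44 min; less 30 min break → 6 h 14 min
Tue reg 9 h 10 min / OT 0 h 0 min; Wed reg 4 h 26 min / OT 0 h 0 min; Thu reg 6 h 29 min / OT 0 h 0 min; Fri reg 6 h 14 min / OT 0 h 0 min.
Totals: regular 26 h 19 min, overtime 0 h 0 min.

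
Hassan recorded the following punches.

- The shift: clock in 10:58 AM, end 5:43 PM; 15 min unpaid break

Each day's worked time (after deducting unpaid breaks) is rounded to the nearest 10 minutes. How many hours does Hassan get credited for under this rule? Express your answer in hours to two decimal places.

The shift: 10:58 AM–5:43 PM = 6 h 45 min − 15 min = 6 h 30 min → rounds to 6 h 30 min

6.50 hours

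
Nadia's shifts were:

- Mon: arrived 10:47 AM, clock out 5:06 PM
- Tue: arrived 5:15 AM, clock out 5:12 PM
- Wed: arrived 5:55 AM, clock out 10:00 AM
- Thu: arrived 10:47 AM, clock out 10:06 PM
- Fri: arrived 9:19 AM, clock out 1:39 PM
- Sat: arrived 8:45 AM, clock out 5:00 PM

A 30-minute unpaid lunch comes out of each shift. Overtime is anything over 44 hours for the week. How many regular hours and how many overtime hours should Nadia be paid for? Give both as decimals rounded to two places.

Mon: 10:47 AM–5:06 PM = 6 h 19 min; less 30 min break → 5 h 49 min
Tue: 5:15 AM–5:12 PM = 11 h 57 min; less 30 min break → 11 h 27 min
Wed: 5:55 AM–10:00 AM = 4 h 5 min; less 30 min break → 3 h 35 min
Thu: 10:47 AM–10:06 PM = 11 h 19 min; less 30 min break → 10 h 49 min
Fri: 9:19 AM–1:39 PM = 4 h 20 min; less 30 min break → 3 h 50 min
Sat: 8:45 AM–5:00 PM = 8 h 15 min; less 30 min break → 7 h 45 min
Total worked: 43 h 15 min = 43.25 h.
Threshold 44 h → overtime 0 h 0 min, regular 43 h 15 min.

Regular 43.25 hours, overtime 0.00 hours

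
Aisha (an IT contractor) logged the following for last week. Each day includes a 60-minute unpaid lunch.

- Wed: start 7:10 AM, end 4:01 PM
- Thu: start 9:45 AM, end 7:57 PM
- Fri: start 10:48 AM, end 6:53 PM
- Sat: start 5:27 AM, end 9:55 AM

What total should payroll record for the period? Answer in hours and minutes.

27 h 36 min

Wed: 7:10 AM–4:01 PM = 8 h 51 min; less 60 min break → 7 h 51 min
Thu: 9:45 AM–7:57 PM = 10 h 12 min; less 60 min break → 9 h 12 min
Fri: 10:48 AM–6:53 PM = 8 h 5 min; less 60 min break → 7 h 5 min
Sat: 5:27 AM–9:55 AM = 4 h 28 min; less 60 min break → 3 h 28 min
Total: 7 h 51 min + 9 h 12 min + 7 h 5 min + 3 h 28 min = 27 h 36 min.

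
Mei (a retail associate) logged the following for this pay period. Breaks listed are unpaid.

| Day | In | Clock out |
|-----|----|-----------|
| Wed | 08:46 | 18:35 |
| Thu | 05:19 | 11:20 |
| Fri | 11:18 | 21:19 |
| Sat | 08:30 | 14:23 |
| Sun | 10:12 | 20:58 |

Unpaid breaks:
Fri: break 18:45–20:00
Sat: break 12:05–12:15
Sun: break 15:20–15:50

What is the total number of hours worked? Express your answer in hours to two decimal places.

Wed: 08:46–18:35 = 9 h 49 min
Thu: 05:19–11:20 = 6 h 1 min
Fri: 11:18–21:19 = 10 h 1 min; less 75 min break → 8 h 46 min
Sat: 08:30–14:23 = 5 h 53 min; less 10 min break → 5 h 43 min
Sun: 10:12–20:58 = 10 h 46 min; less 30 min break → 10 h 16 min
Total: 9 h 49 min + 6 h 1 min + 8 h 46 min + 5 h 43 min + 10 h 16 min = 40 h 35 min.

40.58 hours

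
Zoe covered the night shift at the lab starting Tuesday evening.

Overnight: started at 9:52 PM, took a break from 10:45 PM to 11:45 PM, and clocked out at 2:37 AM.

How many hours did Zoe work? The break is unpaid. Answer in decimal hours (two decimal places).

3.75 hours

Overnight: 9:52 PM → midnight = 2 h 8 min; midnight → 2:37 AM = 2 h 37 min; span 4 h 45 min; less 60 min break → 3 h 45 min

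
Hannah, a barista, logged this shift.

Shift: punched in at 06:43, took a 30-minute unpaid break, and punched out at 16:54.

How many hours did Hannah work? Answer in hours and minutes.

Shift: 06:43–16:54 = 10 h 11 min; less 30 min break → 9 h 41 min

9 h 41 min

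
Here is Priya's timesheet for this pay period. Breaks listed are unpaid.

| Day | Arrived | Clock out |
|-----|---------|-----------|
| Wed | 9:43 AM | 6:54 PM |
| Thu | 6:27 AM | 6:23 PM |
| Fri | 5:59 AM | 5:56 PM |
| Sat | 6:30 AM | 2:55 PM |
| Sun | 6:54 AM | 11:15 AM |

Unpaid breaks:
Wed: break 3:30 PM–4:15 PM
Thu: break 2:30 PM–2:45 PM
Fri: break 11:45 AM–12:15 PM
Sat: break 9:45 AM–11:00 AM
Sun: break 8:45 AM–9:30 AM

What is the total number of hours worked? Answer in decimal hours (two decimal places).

42.33 hours

Wed: 9:43 AM–6:54 PM = 9 h 11 min; less 45 min break → 8 h 26 min
Thu: 6:27 AM–6:23 PM = 11 h 56 min; less 15 min break → 11 h 41 min
Fri: 5:59 AM–5:56 PM = 11 h 57 min; less 30 min break → 11 h 27 min
Sat: 6:30 AM–2:55 PM = 8 h 25 min; less 75 min break → 7 h 10 min
Sun: 6:54 AM–11:15 AM = 4 h 21 min; less 45 min break → 3 h 36 min
Total: 8 h 26 min + 11 h 41 min + 11 h 27 min + 7 h 10 min + 3 h 36 min = 42 h 20 min.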